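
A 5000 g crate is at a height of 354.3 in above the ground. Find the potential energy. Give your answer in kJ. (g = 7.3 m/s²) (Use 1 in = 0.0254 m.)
Convert to SI: m = 5.0 kg, h = 8.99922 m
PE = mgh = (5.0)(7.3)(8.99922) = 328.472 J = 0.3285 kJ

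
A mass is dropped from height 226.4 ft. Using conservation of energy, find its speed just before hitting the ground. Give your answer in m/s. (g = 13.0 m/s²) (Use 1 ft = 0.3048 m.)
Convert to SI: h = 69.0067 m
mgh = ½mv² ⇒ v = √(2gh) = √(2·13.0·69.0067) = 42.36 m/s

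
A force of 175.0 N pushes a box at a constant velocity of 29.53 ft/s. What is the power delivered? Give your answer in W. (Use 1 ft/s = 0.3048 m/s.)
Convert to SI: F = 175.0 N, v = 9.00074 m/s
P = Fv = (175.0)(9.00074) = 1575 W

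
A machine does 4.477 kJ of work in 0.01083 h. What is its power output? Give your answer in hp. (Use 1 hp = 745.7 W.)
Convert to SI: W = 4477.0 J, t = 38.988 s
P = W/t = 4477.0/38.988 = 114.83 W = 0.154 hp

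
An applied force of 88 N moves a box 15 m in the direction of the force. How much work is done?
W = F·d = (88)(15) = 1320 J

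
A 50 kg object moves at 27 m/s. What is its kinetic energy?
KE = ½mv² = ½(50)(27)² = 18225.0 J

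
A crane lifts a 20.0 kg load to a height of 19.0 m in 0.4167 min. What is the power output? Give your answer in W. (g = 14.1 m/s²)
Convert to SI: m = 20.0 kg, h = 19.0 m, t = 25.002 s
P = mgh/t = (20.0)(14.1)(19.0)/25.002 = 214.3 W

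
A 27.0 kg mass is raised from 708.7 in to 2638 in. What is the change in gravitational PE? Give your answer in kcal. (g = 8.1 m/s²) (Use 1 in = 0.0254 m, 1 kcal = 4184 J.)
Convert to SI: m = 27.0 kg, Δh = 49.0042 m
ΔPE = mgΔh = (27.0)(8.1)(49.0042) = 10717.2 J = 2.561 kcal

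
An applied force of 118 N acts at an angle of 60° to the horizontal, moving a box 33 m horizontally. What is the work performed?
W = F·d·cosθ = (118)(33)cos(60°) = 1947 J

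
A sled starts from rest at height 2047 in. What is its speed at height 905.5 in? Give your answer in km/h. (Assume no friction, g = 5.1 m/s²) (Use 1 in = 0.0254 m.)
Convert to SI: h₁−h₂ = 28.9941 m
mgh₁ = mgh₂ + ½mv² ⇒ v = √(2g(h₁−h₂)) = √(2·5.1·28.9941) = 17.1971 m/s = 61.91 km/h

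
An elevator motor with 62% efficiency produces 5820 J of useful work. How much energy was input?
W_in = W_out/η = 5820/0.62 = 9387 J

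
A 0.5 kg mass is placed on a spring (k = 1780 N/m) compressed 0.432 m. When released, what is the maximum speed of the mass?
½kx² = ½mv² ⇒ v = x√(k/m) = (0.432)√(1780/0.5) = 25.78 m/s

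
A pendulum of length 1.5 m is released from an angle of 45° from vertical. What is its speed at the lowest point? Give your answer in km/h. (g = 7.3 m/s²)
h = L(1 − cosθ) = 1.5(1 − cos45°) = 0.43934 m
v = √(2gh) = √(2·7.3·0.43934) = 2.53266 m/s = 9.118 km/h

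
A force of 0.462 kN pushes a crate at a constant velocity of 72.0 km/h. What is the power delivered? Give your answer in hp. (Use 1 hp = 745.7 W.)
Convert to SI: F = 462.0 N, v = 20.0 m/s
P = Fv = (462.0)(20.0) = 9240.0 W = 12.39 hp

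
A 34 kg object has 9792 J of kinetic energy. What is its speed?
v = √(2·KE/m) = √(2·9792/34) = 24.0 m/s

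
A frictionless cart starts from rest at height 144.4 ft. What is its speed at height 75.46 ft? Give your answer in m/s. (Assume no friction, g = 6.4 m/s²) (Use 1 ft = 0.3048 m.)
Convert to SI: h₁−h₂ = 21.0129 m
mgh₁ = mgh₂ + ½mv² ⇒ v = √(2g(h₁−h₂)) = √(2·6.4·21.0129) = 16.4 m/s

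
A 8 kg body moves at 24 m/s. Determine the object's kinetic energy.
KE = ½mv² = ½(8)(24)² = 2304.0 J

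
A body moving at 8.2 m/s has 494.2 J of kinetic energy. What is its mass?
m = 2·KE/v² = 2·494.2/(8.2)² = 14.7 kg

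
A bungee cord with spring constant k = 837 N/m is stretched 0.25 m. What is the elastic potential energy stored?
PE = ½kx² = ½(837)(0.25)² = 26.16 J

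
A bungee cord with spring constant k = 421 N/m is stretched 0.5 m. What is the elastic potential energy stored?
PE = ½kx² = ½(421)(0.5)² = 52.63 J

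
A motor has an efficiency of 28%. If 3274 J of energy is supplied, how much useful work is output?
W_out = η·W_in = 0.28·3274 = 916.72 J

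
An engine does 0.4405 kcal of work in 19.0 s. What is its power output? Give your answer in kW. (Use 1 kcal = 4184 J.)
Convert to SI: W = 1843.05 J, t = 19.0 s
P = W/t = 1843.05/19.0 = 97.0027 W = 0.097 kW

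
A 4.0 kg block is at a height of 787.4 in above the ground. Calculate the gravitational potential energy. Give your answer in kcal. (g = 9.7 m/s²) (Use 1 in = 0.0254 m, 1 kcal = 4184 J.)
Convert to SI: m = 4.0 kg, h = 20.0 m
PE = mgh = (4.0)(9.7)(20.0) = 775.998 J = 0.1855 kcal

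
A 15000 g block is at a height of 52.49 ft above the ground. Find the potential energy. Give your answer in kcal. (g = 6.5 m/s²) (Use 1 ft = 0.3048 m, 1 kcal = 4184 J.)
Convert to SI: m = 15.0 kg, h = 15.999 m
PE = mgh = (15.0)(6.5)(15.999) = 1559.9 J = 0.3728 kcal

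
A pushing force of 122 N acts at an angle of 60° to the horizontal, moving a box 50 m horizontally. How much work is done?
W = F·d·cosθ = (122)(50)cos(60°) = 3050 J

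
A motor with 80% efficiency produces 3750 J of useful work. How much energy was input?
W_in = W_out/η = 3750/0.8 = 4688 J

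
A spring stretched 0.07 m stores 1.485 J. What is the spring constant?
k = 2·PE/x² = 2·1.485/(0.07)² = 606.1 N/m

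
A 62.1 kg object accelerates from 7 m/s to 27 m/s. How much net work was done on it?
W = ΔKE = ½m(v₂² − v₁²) = ½(62.1)(27² − 7²) = 21114.0 J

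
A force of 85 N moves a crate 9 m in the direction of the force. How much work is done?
W = F·d = (85)(9) = 765.0 J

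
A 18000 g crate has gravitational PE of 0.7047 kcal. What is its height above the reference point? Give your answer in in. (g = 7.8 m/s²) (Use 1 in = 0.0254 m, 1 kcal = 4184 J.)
Convert to SI: m = 18.0 kg, PE = 2948.46 J
h = PE/(mg) = 2948.46/(18.0·7.8) = 21.0005 m = 826.8 in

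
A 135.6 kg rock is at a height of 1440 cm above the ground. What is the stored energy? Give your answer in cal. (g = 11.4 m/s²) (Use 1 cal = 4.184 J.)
Convert to SI: m = 135.6 kg, h = 14.4 m
PE = mgh = (135.6)(11.4)(14.4) = 22260.1 J = 5320 cal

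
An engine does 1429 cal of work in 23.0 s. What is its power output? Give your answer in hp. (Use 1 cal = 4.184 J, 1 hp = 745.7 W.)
Convert to SI: W = 5978.94 J, t = 23.0 s
P = W/t = 5978.94/23.0 = 259.954 W = 0.3486 hp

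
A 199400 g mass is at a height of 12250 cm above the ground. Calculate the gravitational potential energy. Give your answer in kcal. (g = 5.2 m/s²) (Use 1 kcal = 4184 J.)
Convert to SI: m = 199.4 kg, h = 122.5 m
PE = mgh = (199.4)(5.2)(122.5) = 127018 J = 30.36 kcal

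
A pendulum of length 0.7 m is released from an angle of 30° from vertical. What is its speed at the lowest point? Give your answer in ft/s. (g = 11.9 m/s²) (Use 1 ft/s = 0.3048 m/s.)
h = L(1 − cosθ) = 0.7(1 − cos30°) = 0.0937822 m
v = √(2gh) = √(2·11.9·0.0937822) = 1.49399 m/s = 4.902 ft/s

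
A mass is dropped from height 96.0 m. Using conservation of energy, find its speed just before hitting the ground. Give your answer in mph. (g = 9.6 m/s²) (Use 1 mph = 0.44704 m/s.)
mgh = ½mv² ⇒ v = √(2gh) = √(2·9.6·96.0) = 42.9325 m/s = 96.04 mph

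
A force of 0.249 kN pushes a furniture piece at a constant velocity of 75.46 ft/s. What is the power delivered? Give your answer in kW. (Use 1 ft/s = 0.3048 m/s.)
Convert to SI: F = 249.0 N, v = 23.0002 m/s
P = Fv = (249.0)(23.0002) = 5727.05 W = 5.727 kW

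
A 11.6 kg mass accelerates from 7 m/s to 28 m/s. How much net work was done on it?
W = ΔKE = ½m(v₂² − v₁²) = ½(11.6)(28² − 7²) = 4263.0 J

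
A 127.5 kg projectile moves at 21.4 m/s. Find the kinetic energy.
KE = ½mv² = ½(127.5)(21.4)² = 29190 J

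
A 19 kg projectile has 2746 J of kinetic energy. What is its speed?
v = √(2·KE/m) = √(2·2746/19) = 17.0 m/s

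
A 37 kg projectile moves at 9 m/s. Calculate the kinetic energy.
KE = ½mv² = ½(37)(9)² = 1498.5 J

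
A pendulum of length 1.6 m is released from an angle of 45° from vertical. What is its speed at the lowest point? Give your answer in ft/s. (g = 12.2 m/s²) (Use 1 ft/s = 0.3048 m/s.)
h = L(1 − cosθ) = 1.6(1 − cos45°) = 0.468629 m
v = √(2gh) = √(2·12.2·0.468629) = 3.3815 m/s = 11.09 ft/s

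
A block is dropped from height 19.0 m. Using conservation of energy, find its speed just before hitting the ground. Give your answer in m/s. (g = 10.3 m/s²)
mgh = ½mv² ⇒ v = √(2gh) = √(2·10.3·19.0) = 19.78 m/s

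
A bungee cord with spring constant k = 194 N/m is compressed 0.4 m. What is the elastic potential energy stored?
PE = ½kx² = ½(194)(0.4)² = 15.52 J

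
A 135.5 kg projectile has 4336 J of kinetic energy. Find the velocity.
v = √(2·KE/m) = √(2·4336/135.5) = 8.0 m/s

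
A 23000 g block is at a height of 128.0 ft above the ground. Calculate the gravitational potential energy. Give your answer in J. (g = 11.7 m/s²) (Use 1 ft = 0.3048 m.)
Convert to SI: m = 23.0 kg, h = 39.0144 m
PE = mgh = (23.0)(11.7)(39.0144) = 10500 J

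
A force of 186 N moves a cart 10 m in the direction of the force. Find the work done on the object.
W = F·d = (186)(10) = 1860 J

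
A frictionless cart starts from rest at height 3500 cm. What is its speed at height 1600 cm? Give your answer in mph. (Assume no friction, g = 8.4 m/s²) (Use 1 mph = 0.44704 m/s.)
Convert to SI: h₁−h₂ = 19.0 m
mgh₁ = mgh₂ + ½mv² ⇒ v = √(2g(h₁−h₂)) = √(2·8.4·19.0) = 17.8662 m/s = 39.97 mph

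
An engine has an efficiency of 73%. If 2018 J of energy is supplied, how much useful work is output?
W_out = η·W_in = 0.73·2018 = 1473.14 J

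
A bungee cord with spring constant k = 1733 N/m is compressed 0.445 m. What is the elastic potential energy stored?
PE = ½kx² = ½(1733)(0.445)² = 171.6 J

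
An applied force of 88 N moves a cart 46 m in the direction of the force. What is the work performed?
W = F·d = (88)(46) = 4048 J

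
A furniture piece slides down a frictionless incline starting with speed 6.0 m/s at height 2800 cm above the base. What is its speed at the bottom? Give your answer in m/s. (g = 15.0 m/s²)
Convert to SI: v₀ = 6.0 m/s, h = 28.0 m
½mv₀² + mgh = ½mv² ⇒ v = √(v₀² + 2gh) = √(6.0² + 2·15.0·28.0) = 29.6 m/s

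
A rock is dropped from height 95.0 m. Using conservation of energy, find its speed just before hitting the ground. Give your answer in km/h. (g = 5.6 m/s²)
mgh = ½mv² ⇒ v = √(2gh) = √(2·5.6·95.0) = 32.619 m/s = 117.4 km/h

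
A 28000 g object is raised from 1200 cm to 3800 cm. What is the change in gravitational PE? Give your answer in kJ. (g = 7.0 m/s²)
Convert to SI: m = 28.0 kg, Δh = 26.0 m
ΔPE = mgΔh = (28.0)(7.0)(26.0) = 5096.0 J = 5.096 kJ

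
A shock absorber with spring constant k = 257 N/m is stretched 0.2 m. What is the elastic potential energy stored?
PE = ½kx² = ½(257)(0.2)² = 5.14 J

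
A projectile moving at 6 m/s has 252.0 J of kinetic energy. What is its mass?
m = 2·KE/v² = 2·252.0/(6)² = 14.0 kg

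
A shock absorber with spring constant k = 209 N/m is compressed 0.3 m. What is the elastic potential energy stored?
PE = ½kx² = ½(209)(0.3)² = 9.405 J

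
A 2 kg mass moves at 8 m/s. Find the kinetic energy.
KE = ½mv² = ½(2)(8)² = 64.0 J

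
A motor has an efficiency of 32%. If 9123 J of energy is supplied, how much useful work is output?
W_out = η·W_in = 0.32·9123 = 2919.36 J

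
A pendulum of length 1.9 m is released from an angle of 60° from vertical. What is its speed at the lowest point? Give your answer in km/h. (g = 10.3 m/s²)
h = L(1 − cosθ) = 1.9(1 − cos60°) = 0.95 m
v = √(2gh) = √(2·10.3·0.95) = 4.4238 m/s = 15.93 km/h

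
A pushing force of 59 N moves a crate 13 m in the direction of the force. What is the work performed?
W = F·d = (59)(13) = 767.0 J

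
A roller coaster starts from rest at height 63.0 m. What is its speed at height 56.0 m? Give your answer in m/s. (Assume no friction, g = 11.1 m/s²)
mgh₁ = mgh₂ + ½mv² ⇒ v = √(2g(h₁−h₂)) = √(2·11.1·7.0) = 12.47 m/s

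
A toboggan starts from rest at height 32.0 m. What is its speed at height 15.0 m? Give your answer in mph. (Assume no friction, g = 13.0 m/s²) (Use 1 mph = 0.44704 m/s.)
mgh₁ = mgh₂ + ½mv² ⇒ v = √(2g(h₁−h₂)) = √(2·13.0·17.0) = 21.0238 m/s = 47.03 mph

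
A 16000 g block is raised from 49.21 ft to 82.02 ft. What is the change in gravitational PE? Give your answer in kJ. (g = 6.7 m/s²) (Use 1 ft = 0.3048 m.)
Convert to SI: m = 16.0 kg, Δh = 10.0005 m
ΔPE = mgΔh = (16.0)(6.7)(10.0005) = 1072.05 J = 1.072 kJ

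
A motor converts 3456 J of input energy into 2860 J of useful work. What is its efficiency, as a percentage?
η = W_out/W_in = 2860/3456 = 82.75%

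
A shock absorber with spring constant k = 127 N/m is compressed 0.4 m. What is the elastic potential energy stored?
PE = ½kx² = ½(127)(0.4)² = 10.16 J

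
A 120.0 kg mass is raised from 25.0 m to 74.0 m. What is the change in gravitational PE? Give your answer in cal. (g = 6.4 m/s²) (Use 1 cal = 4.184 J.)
ΔPE = mgΔh = (120.0)(6.4)(49.0) = 37632.0 J = 8994 cal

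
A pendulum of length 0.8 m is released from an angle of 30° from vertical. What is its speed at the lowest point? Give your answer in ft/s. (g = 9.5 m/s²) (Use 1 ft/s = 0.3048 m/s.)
h = L(1 − cosθ) = 0.8(1 − cos30°) = 0.10718 m
v = √(2gh) = √(2·9.5·0.10718) = 1.42703 m/s = 4.682 ft/s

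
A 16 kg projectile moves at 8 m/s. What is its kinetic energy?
KE = ½mv² = ½(16)(8)² = 512.0 J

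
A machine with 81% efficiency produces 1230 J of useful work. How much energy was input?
W_in = W_out/η = 1230/0.81 = 1519 J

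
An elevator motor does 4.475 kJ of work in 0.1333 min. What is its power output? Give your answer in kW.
Convert to SI: W = 4475.0 J, t = 7.998 s
P = W/t = 4475.0/7.998 = 559.515 W = 0.5595 kW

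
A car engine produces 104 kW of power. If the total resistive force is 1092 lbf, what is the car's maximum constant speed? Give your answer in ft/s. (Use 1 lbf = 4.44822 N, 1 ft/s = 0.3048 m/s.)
Convert to SI: F = 4857.46 N
P = Fv ⇒ v = P/F = 104000 W/4857.46 N = 21.4104 m/s = 70.24 ft/s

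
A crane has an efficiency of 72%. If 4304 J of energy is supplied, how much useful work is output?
W_out = η·W_in = 0.72·4304 = 3098.88 J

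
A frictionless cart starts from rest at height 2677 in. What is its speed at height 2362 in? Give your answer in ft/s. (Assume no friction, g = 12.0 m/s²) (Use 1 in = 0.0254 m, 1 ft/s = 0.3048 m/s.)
Convert to SI: h₁−h₂ = 8.001 m
mgh₁ = mgh₂ + ½mv² ⇒ v = √(2g(h₁−h₂)) = √(2·12.0·8.001) = 13.8573 m/s = 45.46 ft/s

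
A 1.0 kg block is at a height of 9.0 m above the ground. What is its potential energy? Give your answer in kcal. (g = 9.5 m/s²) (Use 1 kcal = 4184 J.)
PE = mgh = (1.0)(9.5)(9.0) = 85.5 J = 0.02043 kcal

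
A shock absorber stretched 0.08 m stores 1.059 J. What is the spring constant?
k = 2·PE/x² = 2·1.059/(0.08)² = 330.9 N/m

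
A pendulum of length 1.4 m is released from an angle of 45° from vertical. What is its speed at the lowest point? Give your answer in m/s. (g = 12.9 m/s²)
h = L(1 − cosθ) = 1.4(1 − cos45°) = 0.410051 m
v = √(2gh) = √(2·12.9·0.410051) = 3.253 m/s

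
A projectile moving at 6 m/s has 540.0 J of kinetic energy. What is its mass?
m = 2·KE/v² = 2·540.0/(6)² = 30.0 kg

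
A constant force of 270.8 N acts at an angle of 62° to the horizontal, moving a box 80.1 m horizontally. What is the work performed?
W = F·d·cosθ = (270.8)(80.1)cos(62°) = 10180 J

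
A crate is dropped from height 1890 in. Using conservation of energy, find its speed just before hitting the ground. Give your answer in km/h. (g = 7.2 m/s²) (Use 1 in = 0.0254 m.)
Convert to SI: h = 48.006 m
mgh = ½mv² ⇒ v = √(2gh) = √(2·7.2·48.006) = 26.2923 m/s = 94.65 km/h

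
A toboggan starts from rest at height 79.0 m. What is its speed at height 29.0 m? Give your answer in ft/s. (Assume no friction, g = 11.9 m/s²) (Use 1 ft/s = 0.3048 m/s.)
mgh₁ = mgh₂ + ½mv² ⇒ v = √(2g(h₁−h₂)) = √(2·11.9·50.0) = 34.4964 m/s = 113.2 ft/s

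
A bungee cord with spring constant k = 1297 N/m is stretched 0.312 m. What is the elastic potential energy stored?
PE = ½kx² = ½(1297)(0.312)² = 63.13 J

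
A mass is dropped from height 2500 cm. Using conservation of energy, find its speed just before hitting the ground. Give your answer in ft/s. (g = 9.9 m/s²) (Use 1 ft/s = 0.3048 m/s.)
Convert to SI: h = 25.0 m
mgh = ½mv² ⇒ v = √(2gh) = √(2·9.9·25.0) = 22.2486 m/s = 72.99 ft/s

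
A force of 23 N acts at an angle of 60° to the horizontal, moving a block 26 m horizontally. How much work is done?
W = F·d·cosθ = (23)(26)cos(60°) = 299.0 J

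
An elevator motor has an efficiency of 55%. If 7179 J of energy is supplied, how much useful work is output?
W_out = η·W_in = 0.55·7179 = 3948.45 J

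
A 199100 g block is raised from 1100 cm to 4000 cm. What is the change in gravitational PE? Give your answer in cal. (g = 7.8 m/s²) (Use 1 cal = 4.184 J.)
Convert to SI: m = 199.1 kg, Δh = 29.0 m
ΔPE = mgΔh = (199.1)(7.8)(29.0) = 45036.4 J = 10760 cal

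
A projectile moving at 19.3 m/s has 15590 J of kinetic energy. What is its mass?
m = 2·KE/v² = 2·15590/(19.3)² = 83.71 kg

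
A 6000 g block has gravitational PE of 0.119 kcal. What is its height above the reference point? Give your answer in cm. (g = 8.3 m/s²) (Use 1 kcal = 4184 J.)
Convert to SI: m = 6.0 kg, PE = 497.896 J
h = PE/(mg) = 497.896/(6.0·8.3) = 9.99791 m = 999.8 cm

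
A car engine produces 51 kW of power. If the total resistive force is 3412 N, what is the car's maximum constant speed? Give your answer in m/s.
P = Fv ⇒ v = P/F = 51000 W/3412.0 N = 14.95 m/s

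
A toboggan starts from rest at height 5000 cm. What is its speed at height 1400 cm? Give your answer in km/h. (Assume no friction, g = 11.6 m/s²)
Convert to SI: h₁−h₂ = 36.0 m
mgh₁ = mgh₂ + ½mv² ⇒ v = √(2g(h₁−h₂)) = √(2·11.6·36.0) = 28.8998 m/s = 104.0 km/h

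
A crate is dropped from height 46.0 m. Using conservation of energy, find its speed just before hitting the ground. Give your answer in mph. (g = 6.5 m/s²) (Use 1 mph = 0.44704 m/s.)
mgh = ½mv² ⇒ v = √(2gh) = √(2·6.5·46.0) = 24.454 m/s = 54.7 mph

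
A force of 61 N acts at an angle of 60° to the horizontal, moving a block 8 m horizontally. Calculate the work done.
W = F·d·cosθ = (61)(8)cos(60°) = 244.0 J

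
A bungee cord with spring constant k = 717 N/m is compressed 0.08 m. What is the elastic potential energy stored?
PE = ½kx² = ½(717)(0.08)² = 2.294 J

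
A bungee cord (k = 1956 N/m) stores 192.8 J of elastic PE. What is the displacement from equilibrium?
x = √(2·PE/k) = √(2·192.8/1956) = 0.444 m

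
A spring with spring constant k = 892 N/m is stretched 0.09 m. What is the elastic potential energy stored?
PE = ½kx² = ½(892)(0.09)² = 3.613 J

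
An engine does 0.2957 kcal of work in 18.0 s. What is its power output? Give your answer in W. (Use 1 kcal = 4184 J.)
Convert to SI: W = 1237.21 J, t = 18.0 s
P = W/t = 1237.21/18.0 = 68.73 W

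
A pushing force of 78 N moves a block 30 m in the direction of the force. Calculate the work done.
W = F·d = (78)(30) = 2340 J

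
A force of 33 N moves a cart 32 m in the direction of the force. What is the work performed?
W = F·d = (33)(32) = 1056 J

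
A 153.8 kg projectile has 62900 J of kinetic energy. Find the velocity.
v = √(2·KE/m) = √(2·62900/153.8) = 28.6 m/s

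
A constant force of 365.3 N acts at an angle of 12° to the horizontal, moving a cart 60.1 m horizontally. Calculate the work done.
W = F·d·cosθ = (365.3)(60.1)cos(12°) = 21470 J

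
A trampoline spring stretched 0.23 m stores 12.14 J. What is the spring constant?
k = 2·PE/x² = 2·12.14/(0.23)² = 459.0 N/m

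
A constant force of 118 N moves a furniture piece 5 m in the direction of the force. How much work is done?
W = F·d = (118)(5) = 590.0 J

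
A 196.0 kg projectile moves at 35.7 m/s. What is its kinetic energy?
KE = ½mv² = ½(196.0)(35.7)² = 124900 J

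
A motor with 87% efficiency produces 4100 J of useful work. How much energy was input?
W_in = W_out/η = 4100/0.87 = 4713 J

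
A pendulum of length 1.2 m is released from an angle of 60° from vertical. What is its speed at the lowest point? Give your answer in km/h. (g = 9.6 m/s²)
h = L(1 − cosθ) = 1.2(1 − cos60°) = 0.6 m
v = √(2gh) = √(2·9.6·0.6) = 3.39411 m/s = 12.22 km/h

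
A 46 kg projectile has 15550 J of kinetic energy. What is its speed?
v = √(2·KE/m) = √(2·15550/46) = 26.0 m/s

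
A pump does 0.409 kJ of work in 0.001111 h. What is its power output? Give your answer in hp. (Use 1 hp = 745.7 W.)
Convert to SI: W = 409.0 J, t = 3.9996 s
P = W/t = 409.0/3.9996 = 102.26 W = 0.1371 hp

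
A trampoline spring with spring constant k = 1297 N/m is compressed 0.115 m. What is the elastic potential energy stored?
PE = ½kx² = ½(1297)(0.115)² = 8.576 J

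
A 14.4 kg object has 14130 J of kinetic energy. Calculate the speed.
v = √(2·KE/m) = √(2·14130/14.4) = 44.3 m/s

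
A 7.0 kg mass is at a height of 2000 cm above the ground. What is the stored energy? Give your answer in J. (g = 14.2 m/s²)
Convert to SI: m = 7.0 kg, h = 20.0 m
PE = mgh = (7.0)(14.2)(20.0) = 1988 J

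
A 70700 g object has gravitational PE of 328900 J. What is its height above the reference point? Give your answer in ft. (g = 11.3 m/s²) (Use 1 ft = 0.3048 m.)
Convert to SI: m = 70.7 kg, PE = 328900 J
h = PE/(mg) = 328900/(70.7·11.3) = 411.686 m = 1351 ft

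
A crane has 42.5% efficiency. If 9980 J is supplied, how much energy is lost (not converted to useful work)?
W_lost = W_in(1 − η) = 9980·(1 − 0.425) = 5739 J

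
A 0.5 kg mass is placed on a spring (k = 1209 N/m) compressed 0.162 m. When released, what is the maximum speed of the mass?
½kx² = ½mv² ⇒ v = x√(k/m) = (0.162)√(1209/0.5) = 7.966 m/s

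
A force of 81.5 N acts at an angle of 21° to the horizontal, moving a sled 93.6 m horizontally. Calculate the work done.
W = F·d·cosθ = (81.5)(93.6)cos(21°) = 7122 J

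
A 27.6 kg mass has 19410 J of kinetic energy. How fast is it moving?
v = √(2·KE/m) = √(2·19410/27.6) = 37.5 m/s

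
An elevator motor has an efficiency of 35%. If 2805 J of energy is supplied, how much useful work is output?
W_out = η·W_in = 0.35·2805 = 981.75 J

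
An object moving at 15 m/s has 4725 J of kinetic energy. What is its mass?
m = 2·KE/v² = 2·4725/(15)² = 42.0 kg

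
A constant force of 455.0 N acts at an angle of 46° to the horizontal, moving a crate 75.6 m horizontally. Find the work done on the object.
W = F·d·cosθ = (455.0)(75.6)cos(46°) = 23890 J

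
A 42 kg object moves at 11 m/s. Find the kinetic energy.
KE = ½mv² = ½(42)(11)² = 2541.0 J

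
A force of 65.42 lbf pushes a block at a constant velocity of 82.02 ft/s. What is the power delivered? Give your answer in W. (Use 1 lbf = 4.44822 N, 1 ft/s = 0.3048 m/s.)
Convert to SI: F = 291.003 N, v = 24.9997 m/s
P = Fv = (291.003)(24.9997) = 7275 W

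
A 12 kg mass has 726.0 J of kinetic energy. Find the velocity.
v = √(2·KE/m) = √(2·726.0/12) = 11.0 m/s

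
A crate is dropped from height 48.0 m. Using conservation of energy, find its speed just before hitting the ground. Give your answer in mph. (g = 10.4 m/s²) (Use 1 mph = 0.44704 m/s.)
mgh = ½mv² ⇒ v = √(2gh) = √(2·10.4·48.0) = 31.5975 m/s = 70.68 mph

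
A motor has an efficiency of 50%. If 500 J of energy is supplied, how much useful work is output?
W_out = η·W_in = 0.5·500 = 250.0 J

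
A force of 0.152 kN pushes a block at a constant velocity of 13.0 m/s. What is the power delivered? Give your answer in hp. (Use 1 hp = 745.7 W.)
Convert to SI: F = 152.0 N, v = 13.0 m/s
P = Fv = (152.0)(13.0) = 1976.0 W = 2.65 hp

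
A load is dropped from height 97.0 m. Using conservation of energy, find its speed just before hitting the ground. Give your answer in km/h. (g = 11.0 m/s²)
mgh = ½mv² ⇒ v = √(2gh) = √(2·11.0·97.0) = 46.1952 m/s = 166.3 km/h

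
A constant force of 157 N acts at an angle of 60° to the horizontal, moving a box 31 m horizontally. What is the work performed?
W = F·d·cosθ = (157)(31)cos(60°) = 2434 J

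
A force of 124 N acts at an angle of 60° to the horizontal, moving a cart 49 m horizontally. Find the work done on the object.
W = F·d·cosθ = (124)(49)cos(60°) = 3038 J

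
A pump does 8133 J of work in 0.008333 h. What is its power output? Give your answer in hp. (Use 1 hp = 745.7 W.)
Convert to SI: W = 8133.0 J, t = 29.9988 s
P = W/t = 8133.0/29.9988 = 271.111 W = 0.3636 hp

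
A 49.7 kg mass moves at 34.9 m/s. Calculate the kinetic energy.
KE = ½mv² = ½(49.7)(34.9)² = 30270 J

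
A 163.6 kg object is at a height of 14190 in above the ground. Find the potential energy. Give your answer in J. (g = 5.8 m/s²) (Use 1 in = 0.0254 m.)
Convert to SI: m = 163.6 kg, h = 360.426 m
PE = mgh = (163.6)(5.8)(360.426) = 342000 J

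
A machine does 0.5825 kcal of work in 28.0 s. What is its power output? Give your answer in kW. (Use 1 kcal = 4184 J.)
Convert to SI: W = 2437.18 J, t = 28.0 s
P = W/t = 2437.18/28.0 = 87.0421 W = 0.08704 kW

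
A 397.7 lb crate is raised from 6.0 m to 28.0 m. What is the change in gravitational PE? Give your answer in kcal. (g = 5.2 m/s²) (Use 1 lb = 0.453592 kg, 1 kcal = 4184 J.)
Convert to SI: m = 180.394 kg, Δh = 22.0 m
ΔPE = mgΔh = (180.394)(5.2)(22.0) = 20637.0 J = 4.932 kcal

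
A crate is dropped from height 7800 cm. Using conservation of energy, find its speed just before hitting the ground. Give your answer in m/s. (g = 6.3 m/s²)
Convert to SI: h = 78.0 m
mgh = ½mv² ⇒ v = √(2gh) = √(2·6.3·78.0) = 31.35 m/s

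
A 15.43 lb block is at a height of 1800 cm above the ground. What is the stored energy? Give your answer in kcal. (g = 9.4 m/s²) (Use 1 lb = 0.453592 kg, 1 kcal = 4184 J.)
Convert to SI: m = 6.99892 kg, h = 18.0 m
PE = mgh = (6.99892)(9.4)(18.0) = 1184.22 J = 0.283 kcal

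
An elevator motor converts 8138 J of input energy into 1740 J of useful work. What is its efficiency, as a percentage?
η = W_out/W_in = 1740/8138 = 21.38%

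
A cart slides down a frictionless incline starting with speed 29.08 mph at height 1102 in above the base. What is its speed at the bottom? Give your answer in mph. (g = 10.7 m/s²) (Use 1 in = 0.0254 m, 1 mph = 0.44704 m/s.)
Convert to SI: v₀ = 12.9999 m/s, h = 27.9908 m
½mv₀² + mgh = ½mv² ⇒ v = √(v₀² + 2gh) = √(12.9999² + 2·10.7·27.9908) = 27.7128 m/s = 61.99 mph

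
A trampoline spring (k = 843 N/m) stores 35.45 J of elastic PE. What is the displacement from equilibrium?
x = √(2·PE/k) = √(2·35.45/843) = 0.29 m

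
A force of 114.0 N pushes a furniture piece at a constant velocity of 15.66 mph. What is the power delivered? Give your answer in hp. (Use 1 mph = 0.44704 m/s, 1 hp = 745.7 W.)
Convert to SI: F = 114.0 N, v = 7.00065 m/s
P = Fv = (114.0)(7.00065) = 798.074 W = 1.07 hp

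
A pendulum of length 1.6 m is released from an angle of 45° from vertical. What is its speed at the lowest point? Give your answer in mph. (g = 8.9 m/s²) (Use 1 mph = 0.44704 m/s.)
h = L(1 − cosθ) = 1.6(1 − cos45°) = 0.468629 m
v = √(2gh) = √(2·8.9·0.468629) = 2.88818 m/s = 6.461 mph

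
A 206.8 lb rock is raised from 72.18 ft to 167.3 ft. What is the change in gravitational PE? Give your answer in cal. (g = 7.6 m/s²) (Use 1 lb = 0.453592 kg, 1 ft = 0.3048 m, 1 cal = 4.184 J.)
Convert to SI: m = 93.8028 kg, Δh = 28.9926 m
ΔPE = mgΔh = (93.8028)(7.6)(28.9926) = 20668.9 J = 4940 cal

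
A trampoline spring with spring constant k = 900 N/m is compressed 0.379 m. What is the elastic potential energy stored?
PE = ½kx² = ½(900)(0.379)² = 64.64 J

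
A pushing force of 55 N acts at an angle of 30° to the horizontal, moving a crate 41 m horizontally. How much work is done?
W = F·d·cosθ = (55)(41)cos(30°) = 1953 J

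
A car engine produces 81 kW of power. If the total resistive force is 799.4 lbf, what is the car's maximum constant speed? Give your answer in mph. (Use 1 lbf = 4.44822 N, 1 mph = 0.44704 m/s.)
Convert to SI: F = 3555.91 N
P = Fv ⇒ v = P/F = 81000 W/3555.91 N = 22.779 m/s = 50.96 mph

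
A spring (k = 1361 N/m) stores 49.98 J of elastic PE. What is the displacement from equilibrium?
x = √(2·PE/k) = √(2·49.98/1361) = 0.271 m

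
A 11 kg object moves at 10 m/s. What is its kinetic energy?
KE = ½mv² = ½(11)(10)² = 550.0 J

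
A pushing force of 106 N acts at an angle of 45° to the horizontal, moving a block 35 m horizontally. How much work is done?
W = F·d·cosθ = (106)(35)cos(45°) = 2623 J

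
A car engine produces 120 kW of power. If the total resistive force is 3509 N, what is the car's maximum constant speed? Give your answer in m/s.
P = Fv ⇒ v = P/F = 120000 W/3509.0 N = 34.2 m/s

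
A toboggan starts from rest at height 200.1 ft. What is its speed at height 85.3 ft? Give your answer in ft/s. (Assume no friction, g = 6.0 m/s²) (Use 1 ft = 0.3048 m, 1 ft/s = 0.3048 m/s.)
Convert to SI: h₁−h₂ = 34.991 m
mgh₁ = mgh₂ + ½mv² ⇒ v = √(2g(h₁−h₂)) = √(2·6.0·34.991) = 20.4913 m/s = 67.23 ft/s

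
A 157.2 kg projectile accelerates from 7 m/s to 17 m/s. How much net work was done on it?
W = ΔKE = ½m(v₂² − v₁²) = ½(157.2)(17² − 7²) = 18864.0 J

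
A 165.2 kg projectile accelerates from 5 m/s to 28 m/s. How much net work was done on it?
W = ΔKE = ½m(v₂² − v₁²) = ½(165.2)(28² − 5²) = 62693.4 J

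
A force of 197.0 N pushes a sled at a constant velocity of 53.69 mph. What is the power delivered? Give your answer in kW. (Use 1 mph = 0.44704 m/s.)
Convert to SI: F = 197.0 N, v = 24.0016 m/s
P = Fv = (197.0)(24.0016) = 4728.31 W = 4.728 kW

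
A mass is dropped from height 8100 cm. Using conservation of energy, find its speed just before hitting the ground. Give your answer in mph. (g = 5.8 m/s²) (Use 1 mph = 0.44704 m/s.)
Convert to SI: h = 81.0 m
mgh = ½mv² ⇒ v = √(2gh) = √(2·5.8·81.0) = 30.6529 m/s = 68.57 mph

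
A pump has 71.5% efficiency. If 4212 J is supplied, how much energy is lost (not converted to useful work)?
W_lost = W_in(1 − η) = 4212·(1 − 0.715) = 1200 J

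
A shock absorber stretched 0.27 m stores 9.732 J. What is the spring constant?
k = 2·PE/x² = 2·9.732/(0.27)² = 267.0 N/m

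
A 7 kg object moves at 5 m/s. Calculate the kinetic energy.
KE = ½mv² = ½(7)(5)² = 87.5 J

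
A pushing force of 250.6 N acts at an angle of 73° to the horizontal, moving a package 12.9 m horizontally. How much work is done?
W = F·d·cosθ = (250.6)(12.9)cos(73°) = 945.2 J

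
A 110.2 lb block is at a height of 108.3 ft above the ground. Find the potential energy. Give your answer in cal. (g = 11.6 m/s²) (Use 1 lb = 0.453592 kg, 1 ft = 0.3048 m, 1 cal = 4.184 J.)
Convert to SI: m = 49.9858 kg, h = 33.0098 m
PE = mgh = (49.9858)(11.6)(33.0098) = 19140.3 J = 4575 cal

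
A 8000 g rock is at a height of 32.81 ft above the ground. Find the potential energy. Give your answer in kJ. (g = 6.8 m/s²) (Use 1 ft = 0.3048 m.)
Convert to SI: m = 8.0 kg, h = 10.0005 m
PE = mgh = (8.0)(6.8)(10.0005) = 544.027 J = 0.544 kJ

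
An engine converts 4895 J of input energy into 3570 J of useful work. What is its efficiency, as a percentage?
η = W_out/W_in = 3570/4895 = 72.93%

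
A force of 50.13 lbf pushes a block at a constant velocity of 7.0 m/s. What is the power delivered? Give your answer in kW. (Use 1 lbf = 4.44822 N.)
Convert to SI: F = 222.989 N, v = 7.0 m/s
P = Fv = (222.989)(7.0) = 1560.92 W = 1.561 kW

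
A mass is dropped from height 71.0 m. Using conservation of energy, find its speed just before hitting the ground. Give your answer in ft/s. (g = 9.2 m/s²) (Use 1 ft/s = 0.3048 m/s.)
mgh = ½mv² ⇒ v = √(2gh) = √(2·9.2·71.0) = 36.1442 m/s = 118.6 ft/s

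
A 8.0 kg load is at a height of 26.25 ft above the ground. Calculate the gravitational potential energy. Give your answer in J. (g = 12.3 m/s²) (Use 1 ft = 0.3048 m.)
Convert to SI: m = 8.0 kg, h = 8.001 m
PE = mgh = (8.0)(12.3)(8.001) = 787.3 J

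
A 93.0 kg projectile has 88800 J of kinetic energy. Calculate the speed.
v = √(2·KE/m) = √(2·88800/93.0) = 43.7 m/s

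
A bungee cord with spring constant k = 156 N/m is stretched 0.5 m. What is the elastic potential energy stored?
PE = ½kx² = ½(156)(0.5)² = 19.5 J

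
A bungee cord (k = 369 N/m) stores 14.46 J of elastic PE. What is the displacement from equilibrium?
x = √(2·PE/k) = √(2·14.46/369) = 0.28 m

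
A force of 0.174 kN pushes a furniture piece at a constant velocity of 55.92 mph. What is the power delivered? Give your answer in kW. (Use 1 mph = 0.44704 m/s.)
Convert to SI: F = 174.0 N, v = 24.9985 m/s
P = Fv = (174.0)(24.9985) = 4349.73 W = 4.35 kW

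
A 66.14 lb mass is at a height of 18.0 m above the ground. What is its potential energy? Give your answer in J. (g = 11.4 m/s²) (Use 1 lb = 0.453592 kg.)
Convert to SI: m = 30.0006 kg, h = 18.0 m
PE = mgh = (30.0006)(11.4)(18.0) = 6156 J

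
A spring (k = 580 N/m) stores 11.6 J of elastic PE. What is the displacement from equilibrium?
x = √(2·PE/k) = √(2·11.6/580) = 0.2 m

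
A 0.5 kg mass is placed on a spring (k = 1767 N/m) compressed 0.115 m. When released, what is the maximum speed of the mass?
½kx² = ½mv² ⇒ v = x√(k/m) = (0.115)√(1767/0.5) = 6.836 m/s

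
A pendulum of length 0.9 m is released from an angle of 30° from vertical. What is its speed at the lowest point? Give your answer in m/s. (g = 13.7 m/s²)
h = L(1 − cosθ) = 0.9(1 − cos30°) = 0.120577 m
v = √(2gh) = √(2·13.7·0.120577) = 1.818 m/s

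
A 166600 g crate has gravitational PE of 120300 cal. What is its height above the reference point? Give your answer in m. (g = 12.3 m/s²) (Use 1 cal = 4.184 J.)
Convert to SI: m = 166.6 kg, PE = 503335 J
h = PE/(mg) = 503335/(166.6·12.3) = 245.6 m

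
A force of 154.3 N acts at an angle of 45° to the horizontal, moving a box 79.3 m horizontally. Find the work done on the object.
W = F·d·cosθ = (154.3)(79.3)cos(45°) = 8652 J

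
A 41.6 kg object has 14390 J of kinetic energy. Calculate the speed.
v = √(2·KE/m) = √(2·14390/41.6) = 26.3 m/s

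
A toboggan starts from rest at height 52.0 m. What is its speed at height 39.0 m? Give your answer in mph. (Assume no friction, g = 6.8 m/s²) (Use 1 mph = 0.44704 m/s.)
mgh₁ = mgh₂ + ½mv² ⇒ v = √(2g(h₁−h₂)) = √(2·6.8·13.0) = 13.2966 m/s = 29.74 mph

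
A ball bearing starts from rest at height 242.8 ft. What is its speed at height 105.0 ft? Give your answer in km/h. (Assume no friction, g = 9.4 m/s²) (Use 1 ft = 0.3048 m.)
Convert to SI: h₁−h₂ = 42.0014 m
mgh₁ = mgh₂ + ½mv² ⇒ v = √(2g(h₁−h₂)) = √(2·9.4·42.0014) = 28.1003 m/s = 101.2 km/h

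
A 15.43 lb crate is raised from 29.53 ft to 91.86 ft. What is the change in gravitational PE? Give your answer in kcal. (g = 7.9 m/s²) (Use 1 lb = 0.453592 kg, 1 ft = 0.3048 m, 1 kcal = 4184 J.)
Convert to SI: m = 6.99892 kg, Δh = 18.9982 m
ΔPE = mgΔh = (6.99892)(7.9)(18.9982) = 1050.44 J = 0.2511 kcal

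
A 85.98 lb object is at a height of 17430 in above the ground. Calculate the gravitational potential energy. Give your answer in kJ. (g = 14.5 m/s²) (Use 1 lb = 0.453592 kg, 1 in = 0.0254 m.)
Convert to SI: m = 38.9998 kg, h = 442.722 m
PE = mgh = (38.9998)(14.5)(442.722) = 250358 J = 250.4 kJ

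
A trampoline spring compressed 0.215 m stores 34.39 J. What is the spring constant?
k = 2·PE/x² = 2·34.39/(0.215)² = 1488 N/m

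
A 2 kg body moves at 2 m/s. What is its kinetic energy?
KE = ½mv² = ½(2)(2)² = 4.0 J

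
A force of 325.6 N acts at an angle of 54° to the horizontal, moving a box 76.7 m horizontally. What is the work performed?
W = F·d·cosθ = (325.6)(76.7)cos(54°) = 14680 J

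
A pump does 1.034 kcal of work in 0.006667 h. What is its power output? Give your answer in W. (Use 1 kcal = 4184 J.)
Convert to SI: W = 4326.26 J, t = 24.0012 s
P = W/t = 4326.26/24.0012 = 180.3 W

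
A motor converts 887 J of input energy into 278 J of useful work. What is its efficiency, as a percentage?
η = W_out/W_in = 278/887 = 31.34%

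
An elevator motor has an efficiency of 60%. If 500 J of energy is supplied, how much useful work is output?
W_out = η·W_in = 0.6·500 = 300.0 J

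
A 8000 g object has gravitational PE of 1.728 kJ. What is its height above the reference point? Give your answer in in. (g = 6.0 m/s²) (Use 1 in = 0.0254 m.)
Convert to SI: m = 8.0 kg, PE = 1728.0 J
h = PE/(mg) = 1728.0/(8.0·6.0) = 36.0 m = 1417 in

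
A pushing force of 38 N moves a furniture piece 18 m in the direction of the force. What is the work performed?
W = F·d = (38)(18) = 684.0 J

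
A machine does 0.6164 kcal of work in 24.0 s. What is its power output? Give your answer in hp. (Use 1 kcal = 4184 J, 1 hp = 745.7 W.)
Convert to SI: W = 2579.02 J, t = 24.0 s
P = W/t = 2579.02/24.0 = 107.459 W = 0.1441 hp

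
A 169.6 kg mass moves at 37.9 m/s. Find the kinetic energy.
KE = ½mv² = ½(169.6)(37.9)² = 121800 J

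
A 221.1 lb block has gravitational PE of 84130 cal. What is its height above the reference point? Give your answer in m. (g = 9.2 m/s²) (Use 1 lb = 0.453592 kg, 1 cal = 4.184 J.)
Convert to SI: m = 100.289 kg, PE = 352000 J
h = PE/(mg) = 352000/(100.289·9.2) = 381.5 m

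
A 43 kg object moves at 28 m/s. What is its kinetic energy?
KE = ½mv² = ½(43)(28)² = 16856.0 J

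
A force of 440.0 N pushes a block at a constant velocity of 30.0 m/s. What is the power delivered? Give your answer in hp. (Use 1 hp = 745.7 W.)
P = Fv = (440.0)(30.0) = 13200.0 W = 17.7 hp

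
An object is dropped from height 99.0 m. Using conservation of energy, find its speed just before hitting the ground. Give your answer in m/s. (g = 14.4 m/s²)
mgh = ½mv² ⇒ v = √(2gh) = √(2·14.4·99.0) = 53.4 m/s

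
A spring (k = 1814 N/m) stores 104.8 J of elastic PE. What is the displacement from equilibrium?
x = √(2·PE/k) = √(2·104.8/1814) = 0.3399 m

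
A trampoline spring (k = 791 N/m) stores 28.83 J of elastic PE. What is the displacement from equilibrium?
x = √(2·PE/k) = √(2·28.83/791) = 0.27 m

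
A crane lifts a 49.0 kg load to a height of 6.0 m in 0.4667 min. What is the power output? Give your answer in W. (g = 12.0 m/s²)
Convert to SI: m = 49.0 kg, h = 6.0 m, t = 28.002 s
P = mgh/t = (49.0)(12.0)(6.0)/28.002 = 126.0 W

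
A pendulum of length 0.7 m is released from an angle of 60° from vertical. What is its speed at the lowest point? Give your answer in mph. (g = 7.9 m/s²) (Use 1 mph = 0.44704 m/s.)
h = L(1 − cosθ) = 0.7(1 − cos60°) = 0.35 m
v = √(2gh) = √(2·7.9·0.35) = 2.3516 m/s = 5.26 mph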